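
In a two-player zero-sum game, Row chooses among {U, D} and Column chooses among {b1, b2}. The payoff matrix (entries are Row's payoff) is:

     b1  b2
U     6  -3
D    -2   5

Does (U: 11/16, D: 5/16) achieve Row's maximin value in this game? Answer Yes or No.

Against b1 this mix gives (11/16)·6 + (5/16)·(-2) = 7/2.
Against b2 this mix gives (11/16)·(-3) + (5/16)·5 = -1/2.
Column will play b2, holding Row to -1/2. Shifting weight toward the row that does better against b2 would raise this floor (the equalizing mix achieves 3/2 against both b2 and b1), so the proposed strategy is not optimal.

No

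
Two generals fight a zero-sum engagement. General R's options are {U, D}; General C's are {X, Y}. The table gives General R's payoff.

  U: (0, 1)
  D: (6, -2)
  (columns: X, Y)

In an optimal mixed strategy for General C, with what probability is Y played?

Row minima: U → 0, D → -2; maximin = 0.
Column maxima: X → 6, Y → 1; minimax = 1.
0 ≠ 1, so there is no saddle point; optimal play is mixed.
Let General R play U with probability p. Expected payoff against X: 0p + 6(1−p) = −6p + 6; against Y: 1p + (-2)(1−p) = 3p − 2.
Setting these equal: −6p + 6 = 3p − 2 ⇒ −9p = -8 ⇒ p = 8/9, and the value is (-6)·(8/9) + 6 = 2/3.
For General C: with q = P(X), equating U's and D's payoffs gives −q + 1 = 8q − 2 ⇒ q = 1/3.

2/3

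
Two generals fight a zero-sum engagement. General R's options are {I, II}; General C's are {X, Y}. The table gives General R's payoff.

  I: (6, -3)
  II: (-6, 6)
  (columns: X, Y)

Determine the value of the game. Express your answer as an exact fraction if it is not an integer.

6/7

Row minima: I → -3, II → -6; maximin = -3.
Column maxima: X → 6, Y → 6; minimax = 6.
-3 ≠ 6, so there is no saddle point; optimal play is mixed.
Let General R play I with probability p. Expected payoff against X: 6p + (-6)(1−p) = 12p − 6; against Y: (-3)p + 6(1−p) = −9p + 6.
Setting these equal: 12p − 6 = −9p + 6 ⇒ 21p = 12 ⇒ p = 4/7, and the value is (12)·(4/7) − 6 = 6/7.
For General C: with q = P(X), equating I's and II's payoffs gives 9q − 3 = −12q + 6 ⇒ q = 3/7.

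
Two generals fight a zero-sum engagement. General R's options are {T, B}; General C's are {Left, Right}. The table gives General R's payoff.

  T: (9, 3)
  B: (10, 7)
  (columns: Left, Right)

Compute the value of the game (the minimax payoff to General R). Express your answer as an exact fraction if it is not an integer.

7

Row minima: T → 3, B → 7; maximin = 7.
Column maxima: Left → 10, Right → 7; minimax = 7.
Since maximin = minimax = 7, there is a saddle point and the value is 7.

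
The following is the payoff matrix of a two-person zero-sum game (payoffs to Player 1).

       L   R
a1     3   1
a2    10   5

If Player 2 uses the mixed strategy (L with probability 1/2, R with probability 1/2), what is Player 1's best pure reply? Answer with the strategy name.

a2

Expected payoff of a1: (1/2)·3 + (1/2)·1 = 2.
Expected payoff of a2: (1/2)·10 + (1/2)·5 = 15/2.
The largest is 15/2, so Player 1's best response is a2.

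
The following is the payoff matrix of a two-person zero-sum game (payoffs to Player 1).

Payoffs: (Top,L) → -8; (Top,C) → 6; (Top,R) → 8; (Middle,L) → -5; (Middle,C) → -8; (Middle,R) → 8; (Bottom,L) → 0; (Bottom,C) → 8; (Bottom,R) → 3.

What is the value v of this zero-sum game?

Row minima: Top → -8, Middle → -8, Bottom → 0; maximin = 0.
Column maxima: L → 0, C → 8, R → 8; minimax = 0.
Since maximin = minimax = 0, there is a saddle point and the value is 0.

0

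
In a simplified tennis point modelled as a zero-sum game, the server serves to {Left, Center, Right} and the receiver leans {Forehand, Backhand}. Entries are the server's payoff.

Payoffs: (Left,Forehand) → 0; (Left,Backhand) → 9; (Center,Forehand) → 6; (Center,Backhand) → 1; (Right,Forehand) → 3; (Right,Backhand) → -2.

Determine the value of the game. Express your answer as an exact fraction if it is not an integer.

Row minima: Left → 0, Center → 1, Right → -2; maximin = 1.
Column maxima: Forehand → 6, Backhand → 9; minimax = 6.
1 ≠ 6, so there is no saddle point; optimal play is mixed.
Right is strictly dominated by Center, so the server never plays it.
On the remaining 2×2 (Left, Center vs Forehand, Backhand):
Let the server play Left with probability p. Expected payoff against Forehand: 0p + 6(1−p) = −6p + 6; against Backhand: 9p + 1(1−p) = 8p + 1.
Setting these equal: −6p + 6 = 8p + 1 ⇒ −14p = -5 ⇒ p = 5/14, and the value is (-6)·(5/14) + 6 = 27/7.
For the receiver: with q = P(Forehand), equating Left's and Center's payoffs gives −9q + 9 = 5q + 1 ⇒ q = 4/7.

27/7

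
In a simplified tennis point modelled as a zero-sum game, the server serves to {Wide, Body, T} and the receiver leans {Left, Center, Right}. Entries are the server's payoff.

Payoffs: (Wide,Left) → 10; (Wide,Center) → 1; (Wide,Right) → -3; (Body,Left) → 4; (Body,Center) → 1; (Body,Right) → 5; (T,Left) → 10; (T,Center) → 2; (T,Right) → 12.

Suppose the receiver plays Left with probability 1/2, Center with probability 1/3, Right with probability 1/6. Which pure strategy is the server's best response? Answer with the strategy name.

T

Expected payoff of Wide: (1/2)·10 + (1/3)·1 + (1/6)·(-3) = 29/6.
Expected payoff of Body: (1/2)·4 + (1/3)·1 + (1/6)·5 = 19/6.
Expected payoff of T: (1/2)·10 + (1/3)·2 + (1/6)·12 = 23/3.
The largest is 23/3, so the server's best response is T.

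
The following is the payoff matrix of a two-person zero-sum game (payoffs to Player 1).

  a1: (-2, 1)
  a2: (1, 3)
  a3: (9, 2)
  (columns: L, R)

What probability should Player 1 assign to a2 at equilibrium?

7/9

Row minima: a1 → -2, a2 → 1, a3 → 2; maximin = 2.
Column maxima: L → 9, R → 3; minimax = 3.
2 ≠ 3, so there is no saddle point; optimal play is mixed.
a1 is strictly dominated by a2, so Player 1 never plays it.
On the remaining 2×2 (a2, a3 vs L, R):
Let Player 1 play a2 with probability p. Expected payoff against L: 1p + 9(1−p) = −8p + 9; against R: 3p + 2(1−p) = p + 2.
Setting these equal: −8p + 9 = p + 2 ⇒ −9p = -7 ⇒ p = 7/9, and the value is (-8)·(7/9) + 9 = 25/9.
For Player 2: with q = P(L), equating a2's and a3's payoffs gives −2q + 3 = 7q + 2 ⇒ q = 1/9.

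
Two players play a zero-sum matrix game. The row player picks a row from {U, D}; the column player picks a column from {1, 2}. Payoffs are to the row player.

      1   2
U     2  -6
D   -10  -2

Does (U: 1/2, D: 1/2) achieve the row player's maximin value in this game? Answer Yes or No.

Against 1 this mix gives (1/2)·2 + (1/2)·(-10) = -4.
Against 2 this mix gives (1/2)·(-6) + (1/2)·(-2) = -4.
All of the column player's active replies (1, 2) yield -4, and no column does worse for the row player. The mix makes the column player indifferent and guarantees -4, so it is optimal.

Yes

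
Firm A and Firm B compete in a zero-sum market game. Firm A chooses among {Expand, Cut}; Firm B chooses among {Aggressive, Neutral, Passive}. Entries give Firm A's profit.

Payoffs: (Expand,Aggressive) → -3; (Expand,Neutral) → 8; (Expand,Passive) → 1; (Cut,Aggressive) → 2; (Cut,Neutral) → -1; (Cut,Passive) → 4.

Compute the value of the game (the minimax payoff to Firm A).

Row minima: Expand → -3, Cut → -1; maximin = -1.
Column maxima: Aggressive → 2, Neutral → 8, Passive → 4; minimax = 2.
-1 ≠ 2, so there is no saddle point; optimal play is mixed.
Passive is strictly dominated by Aggressive (it gives Firm A strictly more in every row), so Firm B never plays it.
On the remaining 2×2 (Expand, Cut vs Aggressive, Neutral):
Let Firm A play Expand with probability p. Expected payoff against Aggressive: (-3)p + 2(1−p) = −5p + 2; against Neutral: 8p + (-1)(1−p) = 9p − 1.
Setting these equal: −5p + 2 = 9p − 1 ⇒ −14p = -3 ⇒ p = 3/14, and the value is (-5)·(3/14) + 2 = 13/14.
For Firm B: with q = P(Aggressive), equating Expand's and Cut's payoffs gives −11q + 8 = 3q − 1 ⇒ q = 9/14.

13/14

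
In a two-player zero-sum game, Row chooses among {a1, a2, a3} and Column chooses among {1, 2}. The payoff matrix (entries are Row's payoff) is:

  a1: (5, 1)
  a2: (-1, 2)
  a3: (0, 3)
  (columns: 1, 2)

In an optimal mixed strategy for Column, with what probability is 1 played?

Row minima: a1 → 1, a2 → -1, a3 → 0; maximin = 1.
Column maxima: 1 → 5, 2 → 3; minimax = 3.
1 ≠ 3, so there is no saddle point; optimal play is mixed.
a2 is strictly dominated by a3, so Row never plays it.
On the remaining 2×2 (a1, a3 vs 1, 2):
Let Row play a1 with probability p. Expected payoff against 1: 5p + 0(1−p) = 5p; against 2: 1p + 3(1−p) = −2p + 3.
Setting these equal: 5p = −2p + 3 ⇒ 7p = 3 ⇒ p = 3/7, and the value is (5)·(3/7) = 15/7.
For Column: with q = P(1), equating a1's and a3's payoffs gives 4q + 1 = −3q + 3 ⇒ q = 2/7.

2/7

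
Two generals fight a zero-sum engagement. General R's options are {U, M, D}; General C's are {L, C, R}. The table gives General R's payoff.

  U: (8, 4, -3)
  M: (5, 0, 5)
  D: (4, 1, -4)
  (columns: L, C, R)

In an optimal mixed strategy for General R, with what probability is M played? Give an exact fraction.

Row minima: U → -3, M → 0, D → -4; maximin = 0.
Column maxima: L → 8, C → 4, R → 5; minimax = 4.
0 ≠ 4, so there is no saddle point; optimal play is mixed.
D is strictly dominated by U, so General R never plays it.
L is strictly dominated by C (it gives General R strictly more in every row), so General C never plays it.
On the remaining 2×2 (U, M vs C, R):
Let General R play U with probability p. Expected payoff against C: 4p + 0(1−p) = 4p; against R: (-3)p + 5(1−p) = −8p + 5.
Setting these equal: 4p = −8p + 5 ⇒ 12p = 5 ⇒ p = 5/12, and the value is (4)·(5/12) = 5/3.
For General C: with q = P(C), equating U's and M's payoffs gives 7q − 3 = −5q + 5 ⇒ q = 2/3.

7/12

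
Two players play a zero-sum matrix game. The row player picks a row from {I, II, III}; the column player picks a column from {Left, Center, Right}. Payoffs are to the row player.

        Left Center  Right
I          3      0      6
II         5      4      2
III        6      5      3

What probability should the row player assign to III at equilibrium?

Row minima: I → 0, II → 2, III → 3; maximin = 3.
Column maxima: Left → 6, Center → 5, Right → 6; minimax = 5.
3 ≠ 5, so there is no saddle point; optimal play is mixed.
II is strictly dominated by III, so the row player never plays it.
Left is strictly dominated by Center (it gives the row player strictly more in every row), so the column player never plays it.
On the remaining 2×2 (I, III vs Center, Right):
Let the row player play I with probability p. Expected payoff against Center: 0p + 5(1−p) = −5p + 5; against Right: 6p + 3(1−p) = 3p + 3.
Setting these equal: −5p + 5 = 3p + 3 ⇒ −8p = -2 ⇒ p = 1/4, and the value is (-5)·(1/4) + 5 = 15/4.
For the column player: with q = P(Center), equating I's and III's payoffs gives −6q + 6 = 2q + 3 ⇒ q = 3/8.

3/4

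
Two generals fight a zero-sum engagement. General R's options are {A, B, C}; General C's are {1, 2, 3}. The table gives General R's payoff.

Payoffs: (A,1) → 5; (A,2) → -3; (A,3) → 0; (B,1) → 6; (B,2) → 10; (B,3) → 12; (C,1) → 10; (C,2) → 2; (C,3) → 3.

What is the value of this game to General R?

Row minima: A → -3, B → 6, C → 2; maximin = 6.
Column maxima: 1 → 10, 2 → 10, 3 → 12; minimax = 10.
6 ≠ 10, so there is no saddle point; optimal play is mixed.
A is strictly dominated by B, so General R never plays it.
3 is strictly dominated by 2 (it gives General R strictly more in every row), so General C never plays it.
On the remaining 2×2 (B, C vs 1, 2):
Let General R play B with probability p. Expected payoff against 1: 6p + 10(1−p) = −4p + 10; against 2: 10p + 2(1−p) = 8p + 2.
Setting these equal: −4p + 10 = 8p + 2 ⇒ −12p = -8 ⇒ p = 2/3, and the value is (-4)·(2/3) + 10 = 22/3.
For General C: with q = P(1), equating B's and C's payoffs gives −4q + 10 = 8q + 2 ⇒ q = 2/3.

22/3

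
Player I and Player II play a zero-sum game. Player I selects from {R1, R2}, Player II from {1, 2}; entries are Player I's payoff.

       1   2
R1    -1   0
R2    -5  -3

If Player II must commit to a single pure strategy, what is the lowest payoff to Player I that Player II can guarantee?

-1

Column maxima: 1 → -1, 2 → 0.
The smallest of these is -1.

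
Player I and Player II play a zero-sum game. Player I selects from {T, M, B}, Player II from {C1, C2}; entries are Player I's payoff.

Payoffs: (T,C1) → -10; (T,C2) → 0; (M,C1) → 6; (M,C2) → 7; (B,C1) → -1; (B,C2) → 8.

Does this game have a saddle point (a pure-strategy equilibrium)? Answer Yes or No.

Row minima: T → -10, M → 6, B → -1; maximin = 6.
Column maxima: C1 → 6, C2 → 8; minimax = 6.
maximin = minimax = 6, so a saddle point exists.

Yes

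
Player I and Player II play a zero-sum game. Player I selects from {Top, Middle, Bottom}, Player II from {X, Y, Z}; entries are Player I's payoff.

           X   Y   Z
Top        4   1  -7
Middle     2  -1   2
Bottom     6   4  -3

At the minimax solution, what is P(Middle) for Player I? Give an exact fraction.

Row minima: Top → -7, Middle → -1, Bottom → -3; maximin = -1.
Column maxima: X → 6, Y → 4, Z → 2; minimax = 2.
-1 ≠ 2, so there is no saddle point; optimal play is mixed.
Top is strictly dominated by Bottom, so Player I never plays it.
X is strictly dominated by Y (it gives Player I strictly more in every row), so Player II never plays it.
On the remaining 2×2 (Middle, Bottom vs Y, Z):
Let Player I play Middle with probability p. Expected payoff against Y: (-1)p + 4(1−p) = −5p + 4; against Z: 2p + (-3)(1−p) = 5p − 3.
Setting these equal: −5p + 4 = 5p − 3 ⇒ −10p = -7 ⇒ p = 7/10, and the value is (-5)·(7/10) + 4 = 1/2.
For Player II: with q = P(Y), equating Middle's and Bottom's payoffs gives −3q + 2 = 7q − 3 ⇒ q = 1/2.

7/10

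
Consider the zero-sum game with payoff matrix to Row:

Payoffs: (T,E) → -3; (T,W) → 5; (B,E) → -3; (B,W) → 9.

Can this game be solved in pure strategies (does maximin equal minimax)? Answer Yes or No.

Yes

Row minima: T → -3, B → -3; maximin = -3.
Column maxima: E → -3, W → 9; minimax = -3.
maximin = minimax = -3, so a saddle point exists.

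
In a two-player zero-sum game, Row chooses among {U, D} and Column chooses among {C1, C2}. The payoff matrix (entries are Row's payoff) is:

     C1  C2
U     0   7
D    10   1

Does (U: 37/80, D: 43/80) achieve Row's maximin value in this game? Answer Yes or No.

Against C1 this mix gives (37/80)·0 + (43/80)·10 = 43/8.
Against C2 this mix gives (37/80)·7 + (43/80)·1 = 151/40.
Column will play C2, holding Row to 151/40. Shifting weight toward the row that does better against C2 would raise this floor (the equalizing mix achieves 35/8 against both C2 and C1), so the proposed strategy is not optimal.

No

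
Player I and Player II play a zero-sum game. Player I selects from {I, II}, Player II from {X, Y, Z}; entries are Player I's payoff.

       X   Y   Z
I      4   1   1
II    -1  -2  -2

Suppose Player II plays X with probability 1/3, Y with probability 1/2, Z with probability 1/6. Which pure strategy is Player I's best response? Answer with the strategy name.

Expected payoff of I: (1/3)·4 + (1/2)·1 + (1/6)·1 = 2.
Expected payoff of II: (1/3)·(-1) + (1/2)·(-2) + (1/6)·(-2) = -5/3.
The largest is 2, so Player I's best response is I.

I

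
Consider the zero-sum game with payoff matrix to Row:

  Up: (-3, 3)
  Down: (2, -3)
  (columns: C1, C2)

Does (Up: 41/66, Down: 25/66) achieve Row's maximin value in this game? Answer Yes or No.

Against C1 this mix gives (41/66)·(-3) + (25/66)·2 = -73/66.
Against C2 this mix gives (41/66)·3 + (25/66)·(-3) = 8/11.
Column will play C1, holding Row to -73/66. Shifting weight toward the row that does better against C1 would raise this floor (the equalizing mix achieves -3/11 against both C1 and C2), so the proposed strategy is not optimal.

No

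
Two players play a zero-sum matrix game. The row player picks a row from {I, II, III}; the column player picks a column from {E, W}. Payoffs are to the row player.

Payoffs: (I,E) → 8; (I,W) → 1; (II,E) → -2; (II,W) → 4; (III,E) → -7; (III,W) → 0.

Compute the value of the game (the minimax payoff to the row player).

Row minima: I → 1, II → -2, III → -7; maximin = 1.
Column maxima: E → 8, W → 4; minimax = 4.
1 ≠ 4, so there is no saddle point; optimal play is mixed.
III is strictly dominated by I, so the row player never plays it.
On the remaining 2×2 (I, II vs E, W):
Let the row player play I with probability p. Expected payoff against E: 8p + (-2)(1−p) = 10p − 2; against W: 1p + 4(1−p) = −3p + 4.
Setting these equal: 10p − 2 = −3p + 4 ⇒ 13p = 6 ⇒ p = 6/13, and the value is (10)·(6/13) − 2 = 34/13.
For the column player: with q = P(E), equating I's and II's payoffs gives 7q + 1 = −6q + 4 ⇒ q = 3/13.

34/13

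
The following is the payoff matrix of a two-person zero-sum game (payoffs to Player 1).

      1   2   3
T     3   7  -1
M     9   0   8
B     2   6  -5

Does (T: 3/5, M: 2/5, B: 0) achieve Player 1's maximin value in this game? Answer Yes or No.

No

Against 1 this mix gives (3/5)·3 + (2/5)·9 = 27/5.
Against 2 this mix gives (3/5)·7 + (2/5)·0 = 21/5.
Against 3 this mix gives (3/5)·(-1) + (2/5)·8 = 13/5.
Player 2 will play 3, holding Player 1 to 13/5. Shifting weight toward the row that does better against 3 would raise this floor (the equalizing mix achieves 7/2 against both 3 and 2), so the proposed strategy is not optimal.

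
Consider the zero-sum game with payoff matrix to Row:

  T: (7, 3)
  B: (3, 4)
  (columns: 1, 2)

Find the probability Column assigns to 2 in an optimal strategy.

Row minima: T → 3, B → 3; maximin = 3.
Column maxima: 1 → 7, 2 → 4; minimax = 4.
3 ≠ 4, so there is no saddle point; optimal play is mixed.
Let Row play T with probability p. Expected payoff against 1: 7p + 3(1−p) = 4p + 3; against 2: 3p + 4(1−p) = −p + 4.
Setting these equal: 4p + 3 = −p + 4 ⇒ 5p = 1 ⇒ p = 1/5, and the value is (4)·(1/5) + 3 = 19/5.
For Column: with q = P(1), equating T's and B's payoffs gives 4q + 3 = −q + 4 ⇒ q = 1/5.

4/5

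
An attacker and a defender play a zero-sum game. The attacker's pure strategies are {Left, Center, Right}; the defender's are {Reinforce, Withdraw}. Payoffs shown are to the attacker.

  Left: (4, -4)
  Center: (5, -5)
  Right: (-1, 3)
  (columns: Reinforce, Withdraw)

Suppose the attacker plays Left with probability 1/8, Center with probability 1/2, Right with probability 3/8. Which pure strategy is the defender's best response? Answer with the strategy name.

Withdraw

If the defender plays Reinforce, the attacker's expected payoff is (1/8)·4 + (1/2)·5 + (3/8)·(-1) = 21/8.
If the defender plays Withdraw, the attacker's expected payoff is (1/8)·(-4) + (1/2)·(-5) + (3/8)·3 = -15/8.
The defender minimizes the attacker's payoff; the smallest is -15/8, so the best response is Withdraw.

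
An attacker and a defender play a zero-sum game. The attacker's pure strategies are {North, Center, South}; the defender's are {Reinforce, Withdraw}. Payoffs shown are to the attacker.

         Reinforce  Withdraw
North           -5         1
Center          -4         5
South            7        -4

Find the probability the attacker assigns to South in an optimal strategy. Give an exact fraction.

9/20

Row minima: North → -5, Center → -4, South → -4; maximin = -4.
Column maxima: Reinforce → 7, Withdraw → 5; minimax = 5.
-4 ≠ 5, so there is no saddle point; optimal play is mixed.
North is strictly dominated by Center, so the attacker never plays it.
On the remaining 2×2 (Center, South vs Reinforce, Withdraw):
Let the attacker play Center with probability p. Expected payoff against Reinforce: (-4)p + 7(1−p) = −11p + 7; against Withdraw: 5p + (-4)(1−p) = 9p − 4.
Setting these equal: −11p + 7 = 9p − 4 ⇒ −20p = -11 ⇒ p = 11/20, and the value is (-11)·(11/20) + 7 = 19/20.
For the defender: with q = P(Reinforce), equating Center's and South's payoffs gives −9q + 5 = 11q − 4 ⇒ q = 9/20.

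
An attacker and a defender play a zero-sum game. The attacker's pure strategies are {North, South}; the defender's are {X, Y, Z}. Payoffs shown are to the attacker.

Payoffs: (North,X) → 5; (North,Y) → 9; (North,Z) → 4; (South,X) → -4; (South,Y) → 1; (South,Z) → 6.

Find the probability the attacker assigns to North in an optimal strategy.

Row minima: North → 4, South → -4; maximin = 4.
Column maxima: X → 5, Y → 9, Z → 6; minimax = 5.
4 ≠ 5, so there is no saddle point; optimal play is mixed.
Y is strictly dominated by X (it gives the attacker strictly more in every row), so the defender never plays it.
On the remaining 2×2 (North, South vs X, Z):
Let the attacker play North with probability p. Expected payoff against X: 5p + (-4)(1−p) = 9p − 4; against Z: 4p + 6(1−p) = −2p + 6.
Setting these equal: 9p − 4 = −2p + 6 ⇒ 11p = 10 ⇒ p = 10/11, and the value is (9)·(10/11) − 4 = 46/11.
For the defender: with q = P(X), equating North's and South's payoffs gives q + 4 = −10q + 6 ⇒ q = 2/11.

10/11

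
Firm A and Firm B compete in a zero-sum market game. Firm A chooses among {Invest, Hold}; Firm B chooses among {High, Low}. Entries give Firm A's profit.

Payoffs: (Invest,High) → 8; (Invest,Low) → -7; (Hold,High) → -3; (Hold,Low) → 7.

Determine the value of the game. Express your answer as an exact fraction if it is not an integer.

Row minima: Invest → -7, Hold → -3; maximin = -3.
Column maxima: High → 8, Low → 7; minimax = 7.
-3 ≠ 7, so there is no saddle point; optimal play is mixed.
Let Firm A play Invest with probability p. Expected payoff against High: 8p + (-3)(1−p) = 11p − 3; against Low: (-7)p + 7(1−p) = −14p + 7.
Setting these equal: 11p − 3 = −14p + 7 ⇒ 25p = 10 ⇒ p = 2/5, and the value is (11)·(2/5) − 3 = 7/5.
For Firm B: with q = P(High), equating Invest's and Hold's payoffs gives 15q − 7 = −10q + 7 ⇒ q = 14/25.

7/5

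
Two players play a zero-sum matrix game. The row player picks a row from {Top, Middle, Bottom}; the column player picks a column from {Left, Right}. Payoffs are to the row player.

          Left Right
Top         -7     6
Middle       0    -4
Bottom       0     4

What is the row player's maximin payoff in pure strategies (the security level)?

Row minima: Top → -7, Middle → -4, Bottom → 0.
The best of these is 0.

0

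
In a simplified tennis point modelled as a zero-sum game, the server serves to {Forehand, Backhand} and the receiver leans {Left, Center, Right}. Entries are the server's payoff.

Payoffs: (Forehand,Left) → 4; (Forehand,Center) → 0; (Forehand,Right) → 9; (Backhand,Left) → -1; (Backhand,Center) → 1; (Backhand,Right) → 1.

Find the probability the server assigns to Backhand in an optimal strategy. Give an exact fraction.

Row minima: Forehand → 0, Backhand → -1; maximin = 0.
Column maxima: Left → 4, Center → 1, Right → 9; minimax = 1.
0 ≠ 1, so there is no saddle point; optimal play is mixed.
Right is strictly dominated by Left (it gives the server strictly more in every row), so the receiver never plays it.
On the remaining 2×2 (Forehand, Backhand vs Left, Center):
Let the server play Forehand with probability p. Expected payoff against Left: 4p + (-1)(1−p) = 5p − 1; against Center: 0p + 1(1−p) = −p + 1.
Setting these equal: 5p − 1 = −p + 1 ⇒ 6p = 2 ⇒ p = 1/3, and the value is (5)·(1/3) − 1 = 2/3.
For the receiver: with q = P(Left), equating Forehand's and Backhand's payoffs gives 4q = −2q + 1 ⇒ q = 1/6.

2/3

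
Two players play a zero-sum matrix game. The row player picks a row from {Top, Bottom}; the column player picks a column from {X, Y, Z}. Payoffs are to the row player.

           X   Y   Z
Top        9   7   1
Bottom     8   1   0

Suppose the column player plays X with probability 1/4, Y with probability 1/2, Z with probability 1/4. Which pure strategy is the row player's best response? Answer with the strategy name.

Expected payoff of Top: (1/4)·9 + (1/2)·7 + (1/4)·1 = 6.
Expected payoff of Bottom: (1/4)·8 + (1/2)·1 + (1/4)·0 = 5/2.
The largest is 6, so the row player's best response is Top.

Top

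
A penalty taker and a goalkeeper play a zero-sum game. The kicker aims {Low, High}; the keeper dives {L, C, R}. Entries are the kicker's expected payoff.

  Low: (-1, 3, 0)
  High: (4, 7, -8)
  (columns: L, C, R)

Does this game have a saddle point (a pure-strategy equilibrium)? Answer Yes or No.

Row minima: Low → -1, High → -8; maximin = -1.
Column maxima: L → 4, C → 7, R → 0; minimax = 0.
-1 ≠ 0, so no pure-strategy equilibrium exists.

No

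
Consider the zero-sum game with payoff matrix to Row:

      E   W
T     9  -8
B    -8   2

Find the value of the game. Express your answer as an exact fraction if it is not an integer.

Row minima: T → -8, B → -8; maximin = -8.
Column maxima: E → 9, W → 2; minimax = 2.
-8 ≠ 2, so there is no saddle point; optimal play is mixed.
Let Row play T with probability p. Expected payoff against E: 9p + (-8)(1−p) = 17p − 8; against W: (-8)p + 2(1−p) = −10p + 2.
Setting these equal: 17p − 8 = −10p + 2 ⇒ 27p = 10 ⇒ p = 10/27, and the value is (17)·(10/27) − 8 = -46/27.
For Column: with q = P(E), equating T's and B's payoffs gives 17q − 8 = −10q + 2 ⇒ q = 10/27.

-46/27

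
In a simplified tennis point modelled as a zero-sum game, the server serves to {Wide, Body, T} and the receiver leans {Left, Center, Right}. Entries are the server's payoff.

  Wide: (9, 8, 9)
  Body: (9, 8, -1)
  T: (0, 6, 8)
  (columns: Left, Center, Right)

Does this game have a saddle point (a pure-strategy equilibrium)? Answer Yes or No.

Row minima: Wide → 8, Body → -1, T → 0; maximin = 8.
Column maxima: Left → 9, Center → 8, Right → 9; minimax = 8.
maximin = minimax = 8, so a saddle point exists.

Yes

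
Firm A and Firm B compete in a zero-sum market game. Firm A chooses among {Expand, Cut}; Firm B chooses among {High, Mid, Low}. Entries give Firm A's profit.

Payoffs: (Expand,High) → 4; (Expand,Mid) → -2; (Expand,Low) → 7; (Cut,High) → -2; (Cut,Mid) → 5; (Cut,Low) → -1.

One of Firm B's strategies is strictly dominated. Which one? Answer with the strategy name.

Low

High holds Firm A's payoff strictly below Low in every row: 4 < 7, -2 < -1.
So Low is strictly dominated for Firm B.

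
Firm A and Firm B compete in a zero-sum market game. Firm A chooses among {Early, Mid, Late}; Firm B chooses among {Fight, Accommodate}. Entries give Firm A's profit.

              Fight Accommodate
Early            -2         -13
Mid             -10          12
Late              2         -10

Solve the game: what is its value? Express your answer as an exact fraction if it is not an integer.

-38/17

Row minima: Early → -13, Mid → -10, Late → -10; maximin = -10.
Column maxima: Fight → 2, Accommodate → 12; minimax = 2.
-10 ≠ 2, so there is no saddle point; optimal play is mixed.
Early is strictly dominated by Late, so Firm A never plays it.
On the remaining 2×2 (Mid, Late vs Fight, Accommodate):
Let Firm A play Mid with probability p. Expected payoff against Fight: (-10)p + 2(1−p) = −12p + 2; against Accommodate: 12p + (-10)(1−p) = 22p − 10.
Setting these equal: −12p + 2 = 22p − 10 ⇒ −34p = -12 ⇒ p = 6/17, and the value is (-12)·(6/17) + 2 = -38/17.
For Firm B: with q = P(Fight), equating Mid's and Late's payoffs gives −22q + 12 = 12q − 10 ⇒ q = 11/17.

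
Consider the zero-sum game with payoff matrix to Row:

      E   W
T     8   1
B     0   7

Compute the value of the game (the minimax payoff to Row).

Row minima: T → 1, B → 0; maximin = 1.
Column maxima: E → 8, W → 7; minimax = 7.
1 ≠ 7, so there is no saddle point; optimal play is mixed.
Let Row play T with probability p. Expected payoff against E: 8p + 0(1−p) = 8p; against W: 1p + 7(1−p) = −6p + 7.
Setting these equal: 8p = −6p + 7 ⇒ 14p = 7 ⇒ p = 1/2, and the value is (8)·(1/2) = 4.
For Column: with q = P(E), equating T's and B's payoffs gives 7q + 1 = −7q + 7 ⇒ q = 3/7.

4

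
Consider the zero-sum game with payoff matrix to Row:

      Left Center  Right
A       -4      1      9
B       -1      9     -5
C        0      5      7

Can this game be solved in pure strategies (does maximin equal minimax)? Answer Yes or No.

Row minima: A → -4, B → -5, C → 0; maximin = 0.
Column maxima: Left → 0, Center → 9, Right → 9; minimax = 0.
maximin = minimax = 0, so a saddle point exists.

Yes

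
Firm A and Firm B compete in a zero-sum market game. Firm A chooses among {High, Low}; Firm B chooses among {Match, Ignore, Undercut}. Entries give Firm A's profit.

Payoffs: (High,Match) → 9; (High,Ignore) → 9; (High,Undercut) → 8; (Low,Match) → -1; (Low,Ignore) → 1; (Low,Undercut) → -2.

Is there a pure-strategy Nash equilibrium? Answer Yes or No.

Row minima: High → 8, Low → -2; maximin = 8.
Column maxima: Match → 9, Ignore → 9, Undercut → 8; minimax = 8.
maximin = minimax = 8, so a saddle point exists.

Yes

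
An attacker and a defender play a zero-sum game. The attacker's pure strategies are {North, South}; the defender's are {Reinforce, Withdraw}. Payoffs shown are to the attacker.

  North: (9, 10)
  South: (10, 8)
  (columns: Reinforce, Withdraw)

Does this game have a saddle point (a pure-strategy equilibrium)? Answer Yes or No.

No

Row minima: North → 9, South → 8; maximin = 9.
Column maxima: Reinforce → 10, Withdraw → 10; minimax = 10.
9 ≠ 10, so no pure-strategy equilibrium exists.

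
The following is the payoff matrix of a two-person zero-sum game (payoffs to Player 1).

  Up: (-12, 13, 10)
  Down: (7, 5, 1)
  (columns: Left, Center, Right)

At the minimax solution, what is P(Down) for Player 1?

Row minima: Up → -12, Down → 1; maximin = 1.
Column maxima: Left → 7, Center → 13, Right → 10; minimax = 7.
1 ≠ 7, so there is no saddle point; optimal play is mixed.
Center is strictly dominated by Right (it gives Player 1 strictly more in every row), so Player 2 never plays it.
On the remaining 2×2 (Up, Down vs Left, Right):
Let Player 1 play Up with probability p. Expected payoff against Left: (-12)p + 7(1−p) = −19p + 7; against Right: 10p + 1(1−p) = 9p + 1.
Setting these equal: −19p + 7 = 9p + 1 ⇒ −28p = -6 ⇒ p = 3/14, and the value is (-19)·(3/14) + 7 = 41/14.
For Player 2: with q = P(Left), equating Up's and Down's payoffs gives −22q + 10 = 6q + 1 ⇒ q = 9/28.

11/14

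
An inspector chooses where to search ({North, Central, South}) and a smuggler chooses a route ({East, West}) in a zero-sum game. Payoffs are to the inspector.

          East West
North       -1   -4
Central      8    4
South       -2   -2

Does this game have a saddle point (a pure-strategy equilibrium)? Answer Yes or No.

Row minima: North → -4, Central → 4, South → -2; maximin = 4.
Column maxima: East → 8, West → 4; minimax = 4.
maximin = minimax = 4, so a saddle point exists.

Yes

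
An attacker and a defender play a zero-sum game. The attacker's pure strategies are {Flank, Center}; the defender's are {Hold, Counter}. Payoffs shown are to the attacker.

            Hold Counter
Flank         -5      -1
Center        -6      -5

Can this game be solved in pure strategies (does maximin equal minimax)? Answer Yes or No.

Row minima: Flank → -5, Center → -6; maximin = -5.
Column maxima: Hold → -5, Counter → -1; minimax = -5.
maximin = minimax = -5, so a saddle point exists.

Yes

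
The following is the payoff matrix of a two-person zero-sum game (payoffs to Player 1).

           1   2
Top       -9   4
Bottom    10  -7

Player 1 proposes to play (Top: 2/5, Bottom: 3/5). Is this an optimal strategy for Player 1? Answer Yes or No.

Against 1 this mix gives (2/5)·(-9) + (3/5)·10 = 12/5.
Against 2 this mix gives (2/5)·4 + (3/5)·(-7) = -13/5.
Player 2 will play 2, holding Player 1 to -13/5. Shifting weight toward the row that does better against 2 would raise this floor (the equalizing mix achieves -23/30 against both 2 and 1), so the proposed strategy is not optimal.

No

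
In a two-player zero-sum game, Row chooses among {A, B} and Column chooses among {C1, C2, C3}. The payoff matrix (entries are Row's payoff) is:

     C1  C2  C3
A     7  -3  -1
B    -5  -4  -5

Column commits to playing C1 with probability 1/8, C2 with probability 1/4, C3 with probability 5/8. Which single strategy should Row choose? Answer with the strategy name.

A

Expected payoff of A: (1/8)·7 + (1/4)·(-3) + (5/8)·(-1) = -1/2.
Expected payoff of B: (1/8)·(-5) + (1/4)·(-4) + (5/8)·(-5) = -19/4.
The largest is -1/2, so Row's best response is A.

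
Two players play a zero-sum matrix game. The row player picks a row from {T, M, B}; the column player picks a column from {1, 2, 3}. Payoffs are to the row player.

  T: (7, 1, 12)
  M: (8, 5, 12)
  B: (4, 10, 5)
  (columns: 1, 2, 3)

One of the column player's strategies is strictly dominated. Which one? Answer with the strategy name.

1 holds the row player's payoff strictly below 3 in every row: 7 < 12, 8 < 12, 4 < 5.
So 3 is strictly dominated for the column player.

3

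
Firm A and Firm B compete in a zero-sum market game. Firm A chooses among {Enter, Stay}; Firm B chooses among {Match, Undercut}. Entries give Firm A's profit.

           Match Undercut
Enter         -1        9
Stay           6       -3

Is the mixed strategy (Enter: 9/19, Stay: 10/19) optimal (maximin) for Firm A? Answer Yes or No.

Against Match this mix gives (9/19)·(-1) + (10/19)·6 = 51/19.
Against Undercut this mix gives (9/19)·9 + (10/19)·(-3) = 51/19.
All of Firm B's active replies (Match, Undercut) yield 51/19, and no column does worse for Firm A. The mix makes Firm B indifferent and guarantees 51/19, so it is optimal.

Yes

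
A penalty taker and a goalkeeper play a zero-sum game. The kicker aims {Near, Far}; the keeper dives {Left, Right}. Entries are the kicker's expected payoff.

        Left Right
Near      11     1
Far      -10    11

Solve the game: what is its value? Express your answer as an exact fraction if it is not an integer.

131/31

Row minima: Near → 1, Far → -10; maximin = 1.
Column maxima: Left → 11, Right → 11; minimax = 11.
1 ≠ 11, so there is no saddle point; optimal play is mixed.
Let the kicker play Near with probability p. Expected payoff against Left: 11p + (-10)(1−p) = 21p − 10; against Right: 1p + 11(1−p) = −10p + 11.
Setting these equal: 21p − 10 = −10p + 11 ⇒ 31p = 21 ⇒ p = 21/31, and the value is (21)·(21/31) − 10 = 131/31.
For the keeper: with q = P(Left), equating Near's and Far's payoffs gives 10q + 1 = −21q + 11 ⇒ q = 10/31.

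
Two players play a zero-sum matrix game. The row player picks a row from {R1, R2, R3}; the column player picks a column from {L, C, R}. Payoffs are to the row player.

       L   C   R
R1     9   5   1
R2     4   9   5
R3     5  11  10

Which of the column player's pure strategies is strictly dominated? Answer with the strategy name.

C

R holds the row player's payoff strictly below C in every row: 1 < 5, 5 < 9, 10 < 11.
So C is strictly dominated for the column player.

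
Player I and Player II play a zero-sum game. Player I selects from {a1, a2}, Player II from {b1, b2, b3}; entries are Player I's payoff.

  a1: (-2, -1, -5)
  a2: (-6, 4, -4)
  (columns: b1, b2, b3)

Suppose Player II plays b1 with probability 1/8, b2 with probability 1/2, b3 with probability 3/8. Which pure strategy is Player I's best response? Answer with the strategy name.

a2

Expected payoff of a1: (1/8)·(-2) + (1/2)·(-1) + (3/8)·(-5) = -21/8.
Expected payoff of a2: (1/8)·(-6) + (1/2)·4 + (3/8)·(-4) = -1/4.
The largest is -1/4, so Player I's best response is a2.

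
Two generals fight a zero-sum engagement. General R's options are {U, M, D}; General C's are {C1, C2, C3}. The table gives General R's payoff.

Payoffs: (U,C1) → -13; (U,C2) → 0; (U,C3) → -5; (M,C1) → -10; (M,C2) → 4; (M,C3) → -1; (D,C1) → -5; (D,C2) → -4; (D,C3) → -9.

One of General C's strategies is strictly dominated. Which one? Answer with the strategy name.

C1 holds General R's payoff strictly below C2 in every row: -13 < 0, -10 < 4, -5 < -4.
So C2 is strictly dominated for General C.

C2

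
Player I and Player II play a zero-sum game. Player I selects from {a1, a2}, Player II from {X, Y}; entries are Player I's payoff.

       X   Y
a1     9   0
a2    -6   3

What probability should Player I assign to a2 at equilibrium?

Row minima: a1 → 0, a2 → -6; maximin = 0.
Column maxima: X → 9, Y → 3; minimax = 3.
0 ≠ 3, so there is no saddle point; optimal play is mixed.
Let Player I play a1 with probability p. Expected payoff against X: 9p + (-6)(1−p) = 15p − 6; against Y: 0p + 3(1−p) = −3p + 3.
Setting these equal: 15p − 6 = −3p + 3 ⇒ 18p = 9 ⇒ p = 1/2, and the value is (15)·(1/2) − 6 = 3/2.
For Player II: with q = P(X), equating a1's and a2's payoffs gives 9q = −9q + 3 ⇒ q = 1/6.

1/2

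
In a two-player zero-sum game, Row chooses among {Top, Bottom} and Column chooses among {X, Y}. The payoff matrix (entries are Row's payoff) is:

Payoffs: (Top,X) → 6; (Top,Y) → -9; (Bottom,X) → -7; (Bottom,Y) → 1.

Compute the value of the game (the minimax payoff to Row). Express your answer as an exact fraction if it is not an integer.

-57/23

Row minima: Top → -9, Bottom → -7; maximin = -7.
Column maxima: X → 6, Y → 1; minimax = 1.
-7 ≠ 1, so there is no saddle point; optimal play is mixed.
Let Row play Top with probability p. Expected payoff against X: 6p + (-7)(1−p) = 13p − 7; against Y: (-9)p + 1(1−p) = −10p + 1.
Setting these equal: 13p − 7 = −10p + 1 ⇒ 23p = 8 ⇒ p = 8/23, and the value is (13)·(8/23) − 7 = -57/23.
For Column: with q = P(X), equating Top's and Bottom's payoffs gives 15q − 9 = −8q + 1 ⇒ q = 10/23.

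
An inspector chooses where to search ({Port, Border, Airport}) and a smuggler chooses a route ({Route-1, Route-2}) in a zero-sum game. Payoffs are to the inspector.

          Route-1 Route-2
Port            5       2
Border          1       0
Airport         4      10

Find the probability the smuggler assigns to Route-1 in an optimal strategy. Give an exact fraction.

8/9

Row minima: Port → 2, Border → 0, Airport → 4; maximin = 4.
Column maxima: Route-1 → 5, Route-2 → 10; minimax = 5.
4 ≠ 5, so there is no saddle point; optimal play is mixed.
Border is strictly dominated by Port, so the inspector never plays it.
On the remaining 2×2 (Port, Airport vs Route-1, Route-2):
Let the inspector play Port with probability p. Expected payoff against Route-1: 5p + 4(1−p) = p + 4; against Route-2: 2p + 10(1−p) = −8p + 10.
Setting these equal: p + 4 = −8p + 10 ⇒ 9p = 6 ⇒ p = 2/3, and the value is (1)·(2/3) + 4 = 14/3.
For the smuggler: with q = P(Route-1), equating Port's and Airport's payoffs gives 3q + 2 = −6q + 10 ⇒ q = 8/9.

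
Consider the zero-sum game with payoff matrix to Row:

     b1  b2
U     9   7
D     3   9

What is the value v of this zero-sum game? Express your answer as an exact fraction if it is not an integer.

15/2

Row minima: U → 7, D → 3; maximin = 7.
Column maxima: b1 → 9, b2 → 9; minimax = 9.
7 ≠ 9, so there is no saddle point; optimal play is mixed.
Let Row play U with probability p. Expected payoff against b1: 9p + 3(1−p) = 6p + 3; against b2: 7p + 9(1−p) = −2p + 9.
Setting these equal: 6p + 3 = −2p + 9 ⇒ 8p = 6 ⇒ p = 3/4, and the value is (6)·(3/4) + 3 = 15/2.
For Column: with q = P(b1), equating U's and D's payoffs gives 2q + 7 = −6q + 9 ⇒ q = 1/4.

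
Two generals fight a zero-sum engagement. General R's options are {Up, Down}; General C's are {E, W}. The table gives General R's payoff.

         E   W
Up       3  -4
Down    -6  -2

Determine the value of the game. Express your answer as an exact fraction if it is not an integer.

-30/11

Row minima: Up → -4, Down → -6; maximin = -4.
Column maxima: E → 3, W → -2; minimax = -2.
-4 ≠ -2, so there is no saddle point; optimal play is mixed.
Let General R play Up with probability p. Expected payoff against E: 3p + (-6)(1−p) = 9p − 6; against W: (-4)p + (-2)(1−p) = −2p − 2.
Setting these equal: 9p − 6 = −2p − 2 ⇒ 11p = 4 ⇒ p = 4/11, and the value is (9)·(4/11) − 6 = -30/11.
For General C: with q = P(E), equating Up's and Down's payoffs gives 7q − 4 = −4q − 2 ⇒ q = 2/11.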